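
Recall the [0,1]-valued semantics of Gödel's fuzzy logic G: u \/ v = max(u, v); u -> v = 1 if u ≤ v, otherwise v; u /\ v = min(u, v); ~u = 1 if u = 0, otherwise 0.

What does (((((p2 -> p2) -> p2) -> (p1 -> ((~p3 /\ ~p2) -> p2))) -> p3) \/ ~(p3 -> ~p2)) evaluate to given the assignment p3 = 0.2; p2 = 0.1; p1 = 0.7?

1.00

(p2 -> p2): 0.1 ≤ 0.1, so result = 1
((p2 -> p2) -> p2): 1 > 0.1, so result = 0.1
~p3: Gödel ¬ of 0.2 = 0 (operand ≠ 0)
~p2: Gödel ¬ of 0.1 = 0 (operand ≠ 0)
(~p3 /\ ~p2) = min(0, 0) = 0
((~p3 /\ ~p2) -> p2): 0 ≤ 0.1, so result = 1
(p1 -> ((~p3 /\ ~p2) -> p2)): 0.7 ≤ 1, so result = 1
(((p2 -> p2) -> p2) -> (p1 -> ((~p3 /\ ~p2) -> p2))): 0.1 ≤ 1, so result = 1
((((p2 -> p2) -> p2) -> (p1 -> ((~p3 /\ ~p2) -> p2))) -> p3): 1 > 0.2, so result = 0.2
~p2: Gödel ¬ of 0.1 = 0 (operand ≠ 0)
(p3 -> ~p2): 0.2 > 0, so result = 0
~(p3 -> ~p2): Gödel ¬ of 0 = 1 (operand is 0)
(((((p2 -> p2) -> p2) -> (p1 -> ((~p3 /\ ~p2) -> p2))) -> p3) \/ ~(p3 -> ~p2)) = max(0.2, 1) = 1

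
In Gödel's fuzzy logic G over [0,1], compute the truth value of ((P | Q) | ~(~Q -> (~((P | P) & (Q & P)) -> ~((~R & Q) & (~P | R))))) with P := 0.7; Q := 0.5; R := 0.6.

0.70

(P | Q) = max(0.7, 0.5) = 0.7
~Q: Gödel ¬ of 0.5 = 0 (operand ≠ 0)
(P | P) = max(0.7, 0.7) = 0.7
(Q & P) = min(0.5, 0.7) = 0.5
((P | P) & (Q & P)) = min(0.7, 0.5) = 0.5
~((P | P) & (Q & P)): Gödel ¬ of 0.5 = 0 (operand ≠ 0)
~R: Gödel ¬ of 0.6 = 0 (operand ≠ 0)
(~R & Q) = min(0, 0.5) = 0
~P: Gödel ¬ of 0.7 = 0 (operand ≠ 0)
(~P | R) = max(0, 0.6) = 0.6
((~R & Q) & (~P | R)) = min(0, 0.6) = 0
~((~R & Q) & (~P | R)): Gödel ¬ of 0 = 1 (operand is 0)
(~((P | P) & (Q & P)) -> ~((~R & Q) & (~P | R))): 0 ≤ 1, so result = 1
(~Q -> (~((P | P) & (Q & P)) -> ~((~R & Q) & (~P | R)))): 0 ≤ 1, so result = 1
~(~Q -> (~((P | P) & (Q & P)) -> ~((~R & Q) & (~P | R)))): Gödel ¬ of 1 = 0 (operand ≠ 0)
((P | Q) | ~(~Q -> (~((P | P) & (Q & P)) -> ~((~R & Q) & (~P | R))))) = max(0.7, 0) = 0.7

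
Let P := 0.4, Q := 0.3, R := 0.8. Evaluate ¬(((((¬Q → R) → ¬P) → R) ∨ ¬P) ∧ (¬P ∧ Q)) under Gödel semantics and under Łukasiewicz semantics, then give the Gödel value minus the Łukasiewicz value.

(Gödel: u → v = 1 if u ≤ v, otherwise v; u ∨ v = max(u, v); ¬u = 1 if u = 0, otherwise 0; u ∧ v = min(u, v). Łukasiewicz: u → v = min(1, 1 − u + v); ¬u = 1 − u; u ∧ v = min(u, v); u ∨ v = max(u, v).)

0.30

Gödel evaluation:
  ¬Q: Gödel ¬ of 0.3 = 0 (operand ≠ 0)
  (¬Q → R): 0 ≤ 0.8, so result = 1
  ¬P: Gödel ¬ of 0.4 = 0 (operand ≠ 0)
  ((¬Q → R) → ¬P): 1 > 0, so result = 0
  (((¬Q → R) → ¬P) → R): 0 ≤ 0.8, so result = 1
  ¬P: Gödel ¬ of 0.4 = 0 (operand ≠ 0)
  ((((¬Q → R) → ¬P) → R) ∨ ¬P) = max(1, 0) = 1
  ¬P: Gödel ¬ of 0.4 = 0 (operand ≠ 0)
  (¬P ∧ Q) = min(0, 0.3) = 0
  (((((¬Q → R) → ¬P) → R) ∨ ¬P) ∧ (¬P ∧ Q)) = min(1, 0) = 0
  ¬(((((¬Q → R) → ¬P) → R) ∨ ¬P) ∧ (¬P ∧ Q)): Gödel ¬ of 0 = 1 (operand is 0)
  Gödel value = 1
Łukasiewicz evaluation:
  ¬Q: Łukasiewicz ¬ gives 1 − 0.3 = 0.7
  (¬Q → R): min(1, 1 − 0.7 + 0.8) = 1
  ¬P: Łukasiewicz ¬ gives 1 − 0.4 = 0.6
  ((¬Q → R) → ¬P): min(1, 1 − 1 + 0.6) = 0.6
  (((¬Q → R) → ¬P) → R): min(1, 1 − 0.6 + 0.8) = 1
  ¬P: Łukasiewicz ¬ gives 1 − 0.4 = 0.6
  ((((¬Q → R) → ¬P) → R) ∨ ¬P) = max(1, 0.6) = 1
  ¬P: Łukasiewicz ¬ gives 1 − 0.4 = 0.6
  (¬P ∧ Q) = min(0.6, 0.3) = 0.3
  (((((¬Q → R) → ¬P) → R) ∨ ¬P) ∧ (¬P ∧ Q)) = min(1, 0.3) = 0.3
  ¬(((((¬Q → R) → ¬P) → R) ∨ ¬P) ∧ (¬P ∧ Q)): Łukasiewicz ¬ gives 1 − 0.3 = 0.7
  Łukasiewicz value = 0.7
Difference: 1 − 0.7 = 0.30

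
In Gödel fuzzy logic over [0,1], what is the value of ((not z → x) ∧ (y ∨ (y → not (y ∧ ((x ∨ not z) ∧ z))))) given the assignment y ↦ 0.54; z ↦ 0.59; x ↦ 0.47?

not z: Gödel ¬ of 0.59 = 0 (operand ≠ 0)
(not z → x): 0 ≤ 0.47, so result = 1
not z: Gödel ¬ of 0.59 = 0 (operand ≠ 0)
(x ∨ not z) = max(0.47, 0) = 0.47
((x ∨ not z) ∧ z) = min(0.47, 0.59) = 0.47
(y ∧ ((x ∨ not z) ∧ z)) = min(0.54, 0.47) = 0.47
not (y ∧ ((x ∨ not z) ∧ z)): Gödel ¬ of 0.47 = 0 (operand ≠ 0)
(y → not (y ∧ ((x ∨ not z) ∧ z))): 0.54 > 0, so result = 0
(y ∨ (y → not (y ∧ ((x ∨ not z) ∧ z)))) = max(0.54, 0) = 0.54
((not z → x) ∧ (y ∨ (y → not (y ∧ ((x ∨ not z) ∧ z))))) = min(1, 0.54) = 0.54

0.54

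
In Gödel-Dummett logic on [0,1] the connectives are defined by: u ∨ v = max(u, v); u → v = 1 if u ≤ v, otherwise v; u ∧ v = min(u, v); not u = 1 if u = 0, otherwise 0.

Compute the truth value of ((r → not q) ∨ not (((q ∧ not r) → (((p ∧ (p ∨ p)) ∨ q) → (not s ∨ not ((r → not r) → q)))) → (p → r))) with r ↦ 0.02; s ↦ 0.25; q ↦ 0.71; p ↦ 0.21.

0.00

not q: Gödel ¬ of 0.71 = 0 (operand ≠ 0)
(r → not q): 0.02 > 0, so result = 0
not r: Gödel ¬ of 0.02 = 0 (operand ≠ 0)
(q ∧ not r) = min(0.71, 0) = 0
(p ∨ p) = max(0.21, 0.21) = 0.21
(p ∧ (p ∨ p)) = min(0.21, 0.21) = 0.21
((p ∧ (p ∨ p)) ∨ q) = max(0.21, 0.71) = 0.71
not s: Gödel ¬ of 0.25 = 0 (operand ≠ 0)
not r: Gödel ¬ of 0.02 = 0 (operand ≠ 0)
(r → not r): 0.02 > 0, so result = 0
((r → not r) → q): 0 ≤ 0.71, so result = 1
not ((r → not r) → q): Gödel ¬ of 1 = 0 (operand ≠ 0)
(not s ∨ not ((r → not r) → q)) = max(0, 0) = 0
(((p ∧ (p ∨ p)) ∨ q) → (not s ∨ not ((r → not r) → q))): 0.71 > 0, so result = 0
((q ∧ not r) → (((p ∧ (p ∨ p)) ∨ q) → (not s ∨ not ((r → not r) → q)))): 0 ≤ 0, so result = 1
(p → r): 0.21 > 0.02, so result = 0.02
(((q ∧ not r) → (((p ∧ (p ∨ p)) ∨ q) → (not s ∨ not ((r → not r) → q)))) → (p → r)): 1 > 0.02, so result = 0.02
not (((q ∧ not r) → (((p ∧ (p ∨ p)) ∨ q) → (not s ∨ not ((r → not r) → q)))) → (p → r)): Gödel ¬ of 0.02 = 0 (operand ≠ 0)
((r → not q) ∨ not (((q ∧ not r) → (((p ∧ (p ∨ p)) ∨ q) → (not s ∨ not ((r → not r) → q)))) → (p → r))) = max(0, 0) = 0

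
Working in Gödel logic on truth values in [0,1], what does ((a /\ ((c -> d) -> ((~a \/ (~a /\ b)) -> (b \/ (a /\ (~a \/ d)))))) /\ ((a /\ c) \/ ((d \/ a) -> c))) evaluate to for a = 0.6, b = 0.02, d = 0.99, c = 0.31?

(c -> d): 0.31 ≤ 0.99, so result = 1
~a: Gödel ¬ of 0.6 = 0 (operand ≠ 0)
~a: Gödel ¬ of 0.6 = 0 (operand ≠ 0)
(~a /\ b) = min(0, 0.02) = 0
(~a \/ (~a /\ b)) = max(0, 0) = 0
~a: Gödel ¬ of 0.6 = 0 (operand ≠ 0)
(~a \/ d) = max(0, 0.99) = 0.99
(a /\ (~a \/ d)) = min(0.6, 0.99) = 0.6
(b \/ (a /\ (~a \/ d))) = max(0.02, 0.6) = 0.6
((~a \/ (~a /\ b)) -> (b \/ (a /\ (~a \/ d)))): 0 ≤ 0.6, so result = 1
((c -> d) -> ((~a \/ (~a /\ b)) -> (b \/ (a /\ (~a \/ d))))): 1 ≤ 1, so result = 1
(a /\ ((c -> d) -> ((~a \/ (~a /\ b)) -> (b \/ (a /\ (~a \/ d)))))) = min(0.6, 1) = 0.6
(a /\ c) = min(0.6, 0.31) = 0.31
(d \/ a) = max(0.99, 0.6) = 0.99
((d \/ a) -> c): 0.99 > 0.31, so result = 0.31
((a /\ c) \/ ((d \/ a) -> c)) = max(0.31, 0.31) = 0.31
((a /\ ((c -> d) -> ((~a \/ (~a /\ b)) -> (b \/ (a /\ (~a \/ d)))))) /\ ((a /\ c) \/ ((d \/ a) -> c))) = min(0.6, 0.31) = 0.31

0.31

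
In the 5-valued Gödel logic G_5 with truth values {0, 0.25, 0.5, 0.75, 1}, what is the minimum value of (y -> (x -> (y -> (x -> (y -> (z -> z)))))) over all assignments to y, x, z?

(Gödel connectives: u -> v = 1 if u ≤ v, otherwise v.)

Every assignment gives 1. For instance at y = 0, x = 0, z = 0:
  (z -> z): 0 ≤ 0, so result = 1
  (y -> (z -> z)): 0 ≤ 1, so result = 1
  (x -> (y -> (z -> z))): 0 ≤ 1, so result = 1
  (y -> (x -> (y -> (z -> z)))): 0 ≤ 1, so result = 1
  (x -> (y -> (x -> (y -> (z -> z))))): 0 ≤ 1, so result = 1
  (y -> (x -> (y -> (x -> (y -> (z -> z)))))): 0 ≤ 1, so result = 1
All 125 assignments give value 1 — the formula is a G_5-tautology.

1.00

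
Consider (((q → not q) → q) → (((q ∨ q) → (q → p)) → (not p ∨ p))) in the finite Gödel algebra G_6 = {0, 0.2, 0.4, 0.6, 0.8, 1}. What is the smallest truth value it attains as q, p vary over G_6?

The minimum is attained at q = 0.2, p = 0.2:
  not q: Gödel ¬ of 0.2 = 0 (operand ≠ 0)
  (q → not q): 0.2 > 0, so result = 0
  ((q → not q) → q): 0 ≤ 0.2, so result = 1
  (q ∨ q) = max(0.2, 0.2) = 0.2
  (q → p): 0.2 ≤ 0.2, so result = 1
  ((q ∨ q) → (q → p)): 0.2 ≤ 1, so result = 1
  not p: Gödel ¬ of 0.2 = 0 (operand ≠ 0)
  (not p ∨ p) = max(0, 0.2) = 0.2
  (((q ∨ q) → (q → p)) → (not p ∨ p)): 1 > 0.2, so result = 0.2
  (((q → not q) → q) → (((q ∨ q) → (q → p)) → (not p ∨ p))): 1 > 0.2, so result = 0.2
Checking all 36 assignments confirms none give a value below 0.20.

0.20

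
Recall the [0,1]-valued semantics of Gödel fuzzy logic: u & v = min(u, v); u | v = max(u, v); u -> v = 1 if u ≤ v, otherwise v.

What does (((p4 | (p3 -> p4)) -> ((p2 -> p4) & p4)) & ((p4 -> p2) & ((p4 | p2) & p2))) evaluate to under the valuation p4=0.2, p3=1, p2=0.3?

(p3 -> p4): 1 > 0.2, so result = 0.2
(p4 | (p3 -> p4)) = max(0.2, 0.2) = 0.2
(p2 -> p4): 0.3 > 0.2, so result = 0.2
((p2 -> p4) & p4) = min(0.2, 0.2) = 0.2
((p4 | (p3 -> p4)) -> ((p2 -> p4) & p4)): 0.2 ≤ 0.2, so result = 1
(p4 -> p2): 0.2 ≤ 0.3, so result = 1
(p4 | p2) = max(0.2, 0.3) = 0.3
((p4 | p2) & p2) = min(0.3, 0.3) = 0.3
((p4 -> p2) & ((p4 | p2) & p2)) = min(1, 0.3) = 0.3
(((p4 | (p3 -> p4)) -> ((p2 -> p4) & p4)) & ((p4 -> p2) & ((p4 | p2) & p2))) = min(1, 0.3) = 0.3

0.30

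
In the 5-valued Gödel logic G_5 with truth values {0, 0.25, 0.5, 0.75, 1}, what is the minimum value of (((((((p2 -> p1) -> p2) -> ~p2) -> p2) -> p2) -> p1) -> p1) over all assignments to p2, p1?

The minimum is attained at p2 = 0.25, p1 = 0.25:
  (p2 -> p1): 0.25 ≤ 0.25, so result = 1
  ((p2 -> p1) -> p2): 1 > 0.25, so result = 0.25
  ~p2: Gödel ¬ of 0.25 = 0 (operand ≠ 0)
  (((p2 -> p1) -> p2) -> ~p2): 0.25 > 0, so result = 0
  ((((p2 -> p1) -> p2) -> ~p2) -> p2): 0 ≤ 0.25, so result = 1
  (((((p2 -> p1) -> p2) -> ~p2) -> p2) -> p2): 1 > 0.25, so result = 0.25
  ((((((p2 -> p1) -> p2) -> ~p2) -> p2) -> p2) -> p1): 0.25 ≤ 0.25, so result = 1
  (((((((p2 -> p1) -> p2) -> ~p2) -> p2) -> p2) -> p1) -> p1): 1 > 0.25, so result = 0.25
Checking all 25 assignments confirms none give a value below 0.25.

0.25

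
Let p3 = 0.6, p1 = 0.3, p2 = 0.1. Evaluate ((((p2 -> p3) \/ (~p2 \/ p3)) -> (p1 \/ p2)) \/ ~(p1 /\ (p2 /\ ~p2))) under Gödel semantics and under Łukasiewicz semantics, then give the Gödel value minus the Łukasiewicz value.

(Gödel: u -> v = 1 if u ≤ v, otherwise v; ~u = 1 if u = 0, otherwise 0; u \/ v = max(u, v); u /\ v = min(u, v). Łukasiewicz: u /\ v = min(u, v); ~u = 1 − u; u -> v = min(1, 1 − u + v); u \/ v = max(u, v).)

Gödel evaluation:
  (p2 -> p3): 0.1 ≤ 0.6, so result = 1
  ~p2: Gödel ¬ of 0.1 = 0 (operand ≠ 0)
  (~p2 \/ p3) = max(0, 0.6) = 0.6
  ((p2 -> p3) \/ (~p2 \/ p3)) = max(1, 0.6) = 1
  (p1 \/ p2) = max(0.3, 0.1) = 0.3
  (((p2 -> p3) \/ (~p2 \/ p3)) -> (p1 \/ p2)): 1 > 0.3, so result = 0.3
  ~p2: Gödel ¬ of 0.1 = 0 (operand ≠ 0)
  (p2 /\ ~p2) = min(0.1, 0) = 0
  (p1 /\ (p2 /\ ~p2)) = min(0.3, 0) = 0
  ~(p1 /\ (p2 /\ ~p2)): Gödel ¬ of 0 = 1 (operand is 0)
  ((((p2 -> p3) \/ (~p2 \/ p3)) -> (p1 \/ p2)) \/ ~(p1 /\ (p2 /\ ~p2))) = max(0.3, 1) = 1
  Gödel value = 1
Łukasiewicz evaluation:
  (p2 -> p3): min(1, 1 − 0.1 + 0.6) = 1
  ~p2: Łukasiewicz ¬ gives 1 − 0.1 = 0.9
  (~p2 \/ p3) = max(0.9, 0.6) = 0.9
  ((p2 -> p3) \/ (~p2 \/ p3)) = max(1, 0.9) = 1
  (p1 \/ p2) = max(0.3, 0.1) = 0.3
  (((p2 -> p3) \/ (~p2 \/ p3)) -> (p1 \/ p2)): min(1, 1 − 1 + 0.3) = 0.3
  ~p2: Łukasiewicz ¬ gives 1 − 0.1 = 0.9
  (p2 /\ ~p2) = min(0.1, 0.9) = 0.1
  (p1 /\ (p2 /\ ~p2)) = min(0.3, 0.1) = 0.1
  ~(p1 /\ (p2 /\ ~p2)): Łukasiewicz ¬ gives 1 − 0.1 = 0.9
  ((((p2 -> p3) \/ (~p2 \/ p3)) -> (p1 \/ p2)) \/ ~(p1 /\ (p2 /\ ~p2))) = max(0.3, 0.9) = 0.9
  Łukasiewicz value = 0.9
Difference: 1 − 0.9 = 0.10

0.10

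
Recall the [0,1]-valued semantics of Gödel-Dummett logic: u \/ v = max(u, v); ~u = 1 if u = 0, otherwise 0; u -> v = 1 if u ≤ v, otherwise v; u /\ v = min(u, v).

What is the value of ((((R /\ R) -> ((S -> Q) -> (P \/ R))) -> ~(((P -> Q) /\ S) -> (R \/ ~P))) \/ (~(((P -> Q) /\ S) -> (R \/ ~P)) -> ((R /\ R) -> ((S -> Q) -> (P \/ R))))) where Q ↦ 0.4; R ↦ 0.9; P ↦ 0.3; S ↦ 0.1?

(R /\ R) = min(0.9, 0.9) = 0.9
(S -> Q): 0.1 ≤ 0.4, so result = 1
(P \/ R) = max(0.3, 0.9) = 0.9
((S -> Q) -> (P \/ R)): 1 > 0.9, so result = 0.9
((R /\ R) -> ((S -> Q) -> (P \/ R))): 0.9 ≤ 0.9, so result = 1
(P -> Q): 0.3 ≤ 0.4, so result = 1
((P -> Q) /\ S) = min(1, 0.1) = 0.1
~P: Gödel ¬ of 0.3 = 0 (operand ≠ 0)
(R \/ ~P) = max(0.9, 0) = 0.9
(((P -> Q) /\ S) -> (R \/ ~P)): 0.1 ≤ 0.9, so result = 1
~(((P -> Q) /\ S) -> (R \/ ~P)): Gödel ¬ of 1 = 0 (operand ≠ 0)
(((R /\ R) -> ((S -> Q) -> (P \/ R))) -> ~(((P -> Q) /\ S) -> (R \/ ~P))): 1 > 0, so result = 0
(P -> Q): 0.3 ≤ 0.4, so result = 1
((P -> Q) /\ S) = min(1, 0.1) = 0.1
~P: Gödel ¬ of 0.3 = 0 (operand ≠ 0)
(R \/ ~P) = max(0.9, 0) = 0.9
(((P -> Q) /\ S) -> (R \/ ~P)): 0.1 ≤ 0.9, so result = 1
~(((P -> Q) /\ S) -> (R \/ ~P)): Gödel ¬ of 1 = 0 (operand ≠ 0)
(R /\ R) = min(0.9, 0.9) = 0.9
(S -> Q): 0.1 ≤ 0.4, so result = 1
(P \/ R) = max(0.3, 0.9) = 0.9
((S -> Q) -> (P \/ R)): 1 > 0.9, so result = 0.9
((R /\ R) -> ((S -> Q) -> (P \/ R))): 0.9 ≤ 0.9, so result = 1
(~(((P -> Q) /\ S) -> (R \/ ~P)) -> ((R /\ R) -> ((S -> Q) -> (P \/ R)))): 0 ≤ 1, so result = 1
((((R /\ R) -> ((S -> Q) -> (P \/ R))) -> ~(((P -> Q) /\ S) -> (R \/ ~P))) \/ (~(((P -> Q) /\ S) -> (R \/ ~P)) -> ((R /\ R) -> ((S -> Q) -> (P \/ R))))) = max(0, 1) = 1

1.00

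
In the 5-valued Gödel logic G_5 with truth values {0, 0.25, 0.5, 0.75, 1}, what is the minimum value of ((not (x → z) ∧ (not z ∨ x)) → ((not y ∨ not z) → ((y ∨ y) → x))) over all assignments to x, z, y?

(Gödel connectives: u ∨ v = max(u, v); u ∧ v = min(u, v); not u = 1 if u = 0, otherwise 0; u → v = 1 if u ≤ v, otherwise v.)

The minimum is attained at x = 0.25, z = 0, y = 0.5:
  (x → z): 0.25 > 0, so result = 0
  not (x → z): Gödel ¬ of 0 = 1 (operand is 0)
  not z: Gödel ¬ of 0 = 1 (operand is 0)
  (not z ∨ x) = max(1, 0.25) = 1
  (not (x → z) ∧ (not z ∨ x)) = min(1, 1) = 1
  not y: Gödel ¬ of 0.5 = 0 (operand ≠ 0)
  not z: Gödel ¬ of 0 = 1 (operand is 0)
  (not y ∨ not z) = max(0, 1) = 1
  (y ∨ y) = max(0.5, 0.5) = 0.5
  ((y ∨ y) → x): 0.5 > 0.25, so result = 0.25
  ((not y ∨ not z) → ((y ∨ y) → x)): 1 > 0.25, so result = 0.25
  ((not (x → z) ∧ (not z ∨ x)) → ((not y ∨ not z) → ((y ∨ y) → x))): 1 > 0.25, so result = 0.25
Checking all 125 assignments confirms none give a value below 0.25.

0.25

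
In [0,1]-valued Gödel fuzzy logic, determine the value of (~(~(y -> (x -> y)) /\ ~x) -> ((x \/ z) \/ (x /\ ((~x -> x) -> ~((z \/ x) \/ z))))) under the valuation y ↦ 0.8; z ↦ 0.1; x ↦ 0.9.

0.90

(x -> y): 0.9 > 0.8, so result = 0.8
(y -> (x -> y)): 0.8 ≤ 0.8, so result = 1
~(y -> (x -> y)): Gödel ¬ of 1 = 0 (operand ≠ 0)
~x: Gödel ¬ of 0.9 = 0 (operand ≠ 0)
(~(y -> (x -> y)) /\ ~x) = min(0, 0) = 0
~(~(y -> (x -> y)) /\ ~x): Gödel ¬ of 0 = 1 (operand is 0)
(x \/ z) = max(0.9, 0.1) = 0.9
~x: Gödel ¬ of 0.9 = 0 (operand ≠ 0)
(~x -> x): 0 ≤ 0.9, so result = 1
(z \/ x) = max(0.1, 0.9) = 0.9
((z \/ x) \/ z) = max(0.9, 0.1) = 0.9
~((z \/ x) \/ z): Gödel ¬ of 0.9 = 0 (operand ≠ 0)
((~x -> x) -> ~((z \/ x) \/ z)): 1 > 0, so result = 0
(x /\ ((~x -> x) -> ~((z \/ x) \/ z))) = min(0.9, 0) = 0
((x \/ z) \/ (x /\ ((~x -> x) -> ~((z \/ x) \/ z)))) = max(0.9, 0) = 0.9
(~(~(y -> (x -> y)) /\ ~x) -> ((x \/ z) \/ (x /\ ((~x -> x) -> ~((z \/ x) \/ z))))): 1 > 0.9, so result = 0.9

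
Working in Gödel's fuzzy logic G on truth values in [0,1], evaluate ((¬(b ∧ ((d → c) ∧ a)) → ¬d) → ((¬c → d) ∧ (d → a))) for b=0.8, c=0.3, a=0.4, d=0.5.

0.40

(d → c): 0.5 > 0.3, so result = 0.3
((d → c) ∧ a) = min(0.3, 0.4) = 0.3
(b ∧ ((d → c) ∧ a)) = min(0.8, 0.3) = 0.3
¬(b ∧ ((d → c) ∧ a)): Gödel ¬ of 0.3 = 0 (operand ≠ 0)
¬d: Gödel ¬ of 0.5 = 0 (operand ≠ 0)
(¬(b ∧ ((d → c) ∧ a)) → ¬d): 0 ≤ 0, so result = 1
¬c: Gödel ¬ of 0.3 = 0 (operand ≠ 0)
(¬c → d): 0 ≤ 0.5, so result = 1
(d → a): 0.5 > 0.4, so result = 0.4
((¬c → d) ∧ (d → a)) = min(1, 0.4) = 0.4
((¬(b ∧ ((d → c) ∧ a)) → ¬d) → ((¬c → d) ∧ (d → a))): 1 > 0.4, so result = 0.4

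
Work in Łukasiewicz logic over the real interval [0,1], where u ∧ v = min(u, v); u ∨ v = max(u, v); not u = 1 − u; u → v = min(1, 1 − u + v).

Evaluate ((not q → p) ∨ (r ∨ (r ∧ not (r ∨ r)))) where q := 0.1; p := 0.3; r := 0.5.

0.50

not q: Łukasiewicz ¬ gives 1 − 0.1 = 0.9
(not q → p): min(1, 1 − 0.9 + 0.3) = 0.4
(r ∨ r) = max(0.5, 0.5) = 0.5
not (r ∨ r): Łukasiewicz ¬ gives 1 − 0.5 = 0.5
(r ∧ not (r ∨ r)) = min(0.5, 0.5) = 0.5
(r ∨ (r ∧ not (r ∨ r))) = max(0.5, 0.5) = 0.5
((not q → p) ∨ (r ∨ (r ∧ not (r ∨ r)))) = max(0.4, 0.5) = 0.5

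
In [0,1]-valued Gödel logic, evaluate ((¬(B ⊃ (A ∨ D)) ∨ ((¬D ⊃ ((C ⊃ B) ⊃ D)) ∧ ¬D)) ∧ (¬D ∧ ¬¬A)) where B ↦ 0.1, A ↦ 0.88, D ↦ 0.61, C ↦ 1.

0.00

(A ∨ D) = max(0.88, 0.61) = 0.88
(B ⊃ (A ∨ D)): 0.1 ≤ 0.88, so result = 1
¬(B ⊃ (A ∨ D)): Gödel ¬ of 1 = 0 (operand ≠ 0)
¬D: Gödel ¬ of 0.61 = 0 (operand ≠ 0)
(C ⊃ B): 1 > 0.1, so result = 0.1
((C ⊃ B) ⊃ D): 0.1 ≤ 0.61, so result = 1
(¬D ⊃ ((C ⊃ B) ⊃ D)): 0 ≤ 1, so result = 1
¬D: Gödel ¬ of 0.61 = 0 (operand ≠ 0)
((¬D ⊃ ((C ⊃ B) ⊃ D)) ∧ ¬D) = min(1, 0) = 0
(¬(B ⊃ (A ∨ D)) ∨ ((¬D ⊃ ((C ⊃ B) ⊃ D)) ∧ ¬D)) = max(0, 0) = 0
¬D: Gödel ¬ of 0.61 = 0 (operand ≠ 0)
¬A: Gödel ¬ of 0.88 = 0 (operand ≠ 0)
¬¬A: Gödel ¬ of 0 = 1 (operand is 0)
(¬D ∧ ¬¬A) = min(0, 1) = 0
((¬(B ⊃ (A ∨ D)) ∨ ((¬D ⊃ ((C ⊃ B) ⊃ D)) ∧ ¬D)) ∧ (¬D ∧ ¬¬A)) = min(0, 0) = 0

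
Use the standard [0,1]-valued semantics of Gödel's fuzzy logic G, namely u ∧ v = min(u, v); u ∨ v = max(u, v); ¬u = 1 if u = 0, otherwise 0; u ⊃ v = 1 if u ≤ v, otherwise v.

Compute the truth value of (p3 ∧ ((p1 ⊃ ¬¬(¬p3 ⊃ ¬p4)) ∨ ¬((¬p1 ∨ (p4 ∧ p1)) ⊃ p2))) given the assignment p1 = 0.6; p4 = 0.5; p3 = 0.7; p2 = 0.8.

¬p3: Gödel ¬ of 0.7 = 0 (operand ≠ 0)
¬p4: Gödel ¬ of 0.5 = 0 (operand ≠ 0)
(¬p3 ⊃ ¬p4): 0 ≤ 0, so result = 1
¬(¬p3 ⊃ ¬p4): Gödel ¬ of 1 = 0 (operand ≠ 0)
¬¬(¬p3 ⊃ ¬p4): Gödel ¬ of 0 = 1 (operand is 0)
(p1 ⊃ ¬¬(¬p3 ⊃ ¬p4)): 0.6 ≤ 1, so result = 1
¬p1: Gödel ¬ of 0.6 = 0 (operand ≠ 0)
(p4 ∧ p1) = min(0.5, 0.6) = 0.5
(¬p1 ∨ (p4 ∧ p1)) = max(0, 0.5) = 0.5
((¬p1 ∨ (p4 ∧ p1)) ⊃ p2): 0.5 ≤ 0.8, so result = 1
¬((¬p1 ∨ (p4 ∧ p1)) ⊃ p2): Gödel ¬ of 1 = 0 (operand ≠ 0)
((p1 ⊃ ¬¬(¬p3 ⊃ ¬p4)) ∨ ¬((¬p1 ∨ (p4 ∧ p1)) ⊃ p2)) = max(1, 0) = 1
(p3 ∧ ((p1 ⊃ ¬¬(¬p3 ⊃ ¬p4)) ∨ ¬((¬p1 ∨ (p4 ∧ p1)) ⊃ p2))) = min(0.7, 1) = 0.7

0.70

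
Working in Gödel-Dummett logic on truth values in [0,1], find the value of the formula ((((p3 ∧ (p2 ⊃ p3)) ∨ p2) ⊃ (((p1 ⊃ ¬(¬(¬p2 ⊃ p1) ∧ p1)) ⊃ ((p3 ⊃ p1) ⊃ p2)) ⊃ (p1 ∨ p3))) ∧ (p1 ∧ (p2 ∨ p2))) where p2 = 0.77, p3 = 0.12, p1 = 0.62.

0.62

(p2 ⊃ p3): 0.77 > 0.12, so result = 0.12
(p3 ∧ (p2 ⊃ p3)) = min(0.12, 0.12) = 0.12
((p3 ∧ (p2 ⊃ p3)) ∨ p2) = max(0.12, 0.77) = 0.77
¬p2: Gödel ¬ of 0.77 = 0 (operand ≠ 0)
(¬p2 ⊃ p1): 0 ≤ 0.62, so result = 1
¬(¬p2 ⊃ p1): Gödel ¬ of 1 = 0 (operand ≠ 0)
(¬(¬p2 ⊃ p1) ∧ p1) = min(0, 0.62) = 0
¬(¬(¬p2 ⊃ p1) ∧ p1): Gödel ¬ of 0 = 1 (operand is 0)
(p1 ⊃ ¬(¬(¬p2 ⊃ p1) ∧ p1)): 0.62 ≤ 1, so result = 1
(p3 ⊃ p1): 0.12 ≤ 0.62, so result = 1
((p3 ⊃ p1) ⊃ p2): 1 > 0.77, so result = 0.77
((p1 ⊃ ¬(¬(¬p2 ⊃ p1) ∧ p1)) ⊃ ((p3 ⊃ p1) ⊃ p2)): 1 > 0.77, so result = 0.77
(p1 ∨ p3) = max(0.62, 0.12) = 0.62
(((p1 ⊃ ¬(¬(¬p2 ⊃ p1) ∧ p1)) ⊃ ((p3 ⊃ p1) ⊃ p2)) ⊃ (p1 ∨ p3)): 0.77 > 0.62, so result = 0.62
(((p3 ∧ (p2 ⊃ p3)) ∨ p2) ⊃ (((p1 ⊃ ¬(¬(¬p2 ⊃ p1) ∧ p1)) ⊃ ((p3 ⊃ p1) ⊃ p2)) ⊃ (p1 ∨ p3))): 0.77 > 0.62, so result = 0.62
(p2 ∨ p2) = max(0.77, 0.77) = 0.77
(p1 ∧ (p2 ∨ p2)) = min(0.62, 0.77) = 0.62
((((p3 ∧ (p2 ⊃ p3)) ∨ p2) ⊃ (((p1 ⊃ ¬(¬(¬p2 ⊃ p1) ∧ p1)) ⊃ ((p3 ⊃ p1) ⊃ p2)) ⊃ (p1 ∨ p3))) ∧ (p1 ∧ (p2 ∨ p2))) = min(0.62, 0.62) = 0.62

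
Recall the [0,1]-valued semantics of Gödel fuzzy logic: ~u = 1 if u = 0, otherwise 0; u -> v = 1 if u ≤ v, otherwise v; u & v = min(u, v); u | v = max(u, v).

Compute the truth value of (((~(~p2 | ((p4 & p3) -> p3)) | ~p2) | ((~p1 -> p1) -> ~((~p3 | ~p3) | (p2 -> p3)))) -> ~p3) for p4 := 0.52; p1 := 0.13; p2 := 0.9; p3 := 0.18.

1.00

~p2: Gödel ¬ of 0.9 = 0 (operand ≠ 0)
(p4 & p3) = min(0.52, 0.18) = 0.18
((p4 & p3) -> p3): 0.18 ≤ 0.18, so result = 1
(~p2 | ((p4 & p3) -> p3)) = max(0, 1) = 1
~(~p2 | ((p4 & p3) -> p3)): Gödel ¬ of 1 = 0 (operand ≠ 0)
~p2: Gödel ¬ of 0.9 = 0 (operand ≠ 0)
(~(~p2 | ((p4 & p3) -> p3)) | ~p2) = max(0, 0) = 0
~p1: Gödel ¬ of 0.13 = 0 (operand ≠ 0)
(~p1 -> p1): 0 ≤ 0.13, so result = 1
~p3: Gödel ¬ of 0.18 = 0 (operand ≠ 0)
~p3: Gödel ¬ of 0.18 = 0 (operand ≠ 0)
(~p3 | ~p3) = max(0, 0) = 0
(p2 -> p3): 0.9 > 0.18, so result = 0.18
((~p3 | ~p3) | (p2 -> p3)) = max(0, 0.18) = 0.18
~((~p3 | ~p3) | (p2 -> p3)): Gödel ¬ of 0.18 = 0 (operand ≠ 0)
((~p1 -> p1) -> ~((~p3 | ~p3) | (p2 -> p3))): 1 > 0, so result = 0
((~(~p2 | ((p4 & p3) -> p3)) | ~p2) | ((~p1 -> p1) -> ~((~p3 | ~p3) | (p2 -> p3)))) = max(0, 0) = 0
~p3: Gödel ¬ of 0.18 = 0 (operand ≠ 0)
(((~(~p2 | ((p4 & p3) -> p3)) | ~p2) | ((~p1 -> p1) -> ~((~p3 | ~p3) | (p2 -> p3)))) -> ~p3): 0 ≤ 0, so result = 1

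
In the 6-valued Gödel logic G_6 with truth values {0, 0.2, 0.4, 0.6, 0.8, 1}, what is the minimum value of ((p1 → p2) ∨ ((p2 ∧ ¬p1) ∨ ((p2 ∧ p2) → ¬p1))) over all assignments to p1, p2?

0.20

The minimum is attained at p1 = 0.4, p2 = 0.2:
  (p1 → p2): 0.4 > 0.2, so result = 0.2
  ¬p1: Gödel ¬ of 0.4 = 0 (operand ≠ 0)
  (p2 ∧ ¬p1) = min(0.2, 0) = 0
  (p2 ∧ p2) = min(0.2, 0.2) = 0.2
  ¬p1: Gödel ¬ of 0.4 = 0 (operand ≠ 0)
  ((p2 ∧ p2) → ¬p1): 0.2 > 0, so result = 0
  ((p2 ∧ ¬p1) ∨ ((p2 ∧ p2) → ¬p1)) = max(0, 0) = 0
  ((p1 → p2) ∨ ((p2 ∧ ¬p1) ∨ ((p2 ∧ p2) → ¬p1))) = max(0.2, 0) = 0.2
Checking all 36 assignments confirms none give a value below 0.20.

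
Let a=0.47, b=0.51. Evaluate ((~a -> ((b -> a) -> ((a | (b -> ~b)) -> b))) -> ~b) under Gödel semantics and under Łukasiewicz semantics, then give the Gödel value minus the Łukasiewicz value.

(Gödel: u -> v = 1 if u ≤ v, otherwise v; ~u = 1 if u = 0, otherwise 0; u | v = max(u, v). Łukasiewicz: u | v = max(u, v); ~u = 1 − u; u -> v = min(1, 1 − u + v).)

-0.49

Gödel evaluation:
  ~a: Gödel ¬ of 0.47 = 0 (operand ≠ 0)
  (b -> a): 0.51 > 0.47, so result = 0.47
  ~b: Gödel ¬ of 0.51 = 0 (operand ≠ 0)
  (b -> ~b): 0.51 > 0, so result = 0
  (a | (b -> ~b)) = max(0.47, 0) = 0.47
  ((a | (b -> ~b)) -> b): 0.47 ≤ 0.51, so result = 1
  ((b -> a) -> ((a | (b -> ~b)) -> b)): 0.47 ≤ 1, so result = 1
  (~a -> ((b -> a) -> ((a | (b -> ~b)) -> b))): 0 ≤ 1, so result = 1
  ~b: Gödel ¬ of 0.51 = 0 (operand ≠ 0)
  ((~a -> ((b -> a) -> ((a | (b -> ~b)) -> b))) -> ~b): 1 > 0, so result = 0
  Gödel value = 0
Łukasiewicz evaluation:
  ~a: Łukasiewicz ¬ gives 1 − 0.47 = 0.53
  (b -> a): min(1, 1 − 0.51 + 0.47) = 0.96
  ~b: Łukasiewicz ¬ gives 1 − 0.51 = 0.49
  (b -> ~b): min(1, 1 − 0.51 + 0.49) = 0.98
  (a | (b -> ~b)) = max(0.47, 0.98) = 0.98
  ((a | (b -> ~b)) -> b): min(1, 1 − 0.98 + 0.51) = 0.53
  ((b -> a) -> ((a | (b -> ~b)) -> b)): min(1, 1 − 0.96 + 0.53) = 0.57
  (~a -> ((b -> a) -> ((a | (b -> ~b)) -> b))): min(1, 1 − 0.53 + 0.57) = 1
  ~b: Łukasiewicz ¬ gives 1 − 0.51 = 0.49
  ((~a -> ((b -> a) -> ((a | (b -> ~b)) -> b))) -> ~b): min(1, 1 − 1 + 0.49) = 0.49
  Łukasiewicz value = 0.49
Difference: 0 − 0.49 = -0.49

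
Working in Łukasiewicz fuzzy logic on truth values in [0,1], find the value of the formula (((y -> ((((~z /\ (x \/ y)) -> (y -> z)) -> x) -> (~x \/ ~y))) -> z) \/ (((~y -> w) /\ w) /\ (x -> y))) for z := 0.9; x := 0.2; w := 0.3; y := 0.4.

0.90

~z: Łukasiewicz ¬ gives 1 − 0.9 = 0.1
(x \/ y) = max(0.2, 0.4) = 0.4
(~z /\ (x \/ y)) = min(0.1, 0.4) = 0.1
(y -> z): min(1, 1 − 0.4 + 0.9) = 1
((~z /\ (x \/ y)) -> (y -> z)): min(1, 1 − 0.1 + 1) = 1
(((~z /\ (x \/ y)) -> (y -> z)) -> x): min(1, 1 − 1 + 0.2) = 0.2
~x: Łukasiewicz ¬ gives 1 − 0.2 = 0.8
~y: Łukasiewicz ¬ gives 1 − 0.4 = 0.6
(~x \/ ~y) = max(0.8, 0.6) = 0.8
((((~z /\ (x \/ y)) -> (y -> z)) -> x) -> (~x \/ ~y)): min(1, 1 − 0.2 + 0.8) = 1
(y -> ((((~z /\ (x \/ y)) -> (y -> z)) -> x) -> (~x \/ ~y))): min(1, 1 − 0.4 + 1) = 1
((y -> ((((~z /\ (x \/ y)) -> (y -> z)) -> x) -> (~x \/ ~y))) -> z): min(1, 1 − 1 + 0.9) = 0.9
~y: Łukasiewicz ¬ gives 1 − 0.4 = 0.6
(~y -> w): min(1, 1 − 0.6 + 0.3) = 0.7
((~y -> w) /\ w) = min(0.7, 0.3) = 0.3
(x -> y): min(1, 1 − 0.2 + 0.4) = 1
(((~y -> w) /\ w) /\ (x -> y)) = min(0.3, 1) = 0.3
(((y -> ((((~z /\ (x \/ y)) -> (y -> z)) -> x) -> (~x \/ ~y))) -> z) \/ (((~y -> w) /\ w) /\ (x -> y))) = max(0.9, 0.3) = 0.9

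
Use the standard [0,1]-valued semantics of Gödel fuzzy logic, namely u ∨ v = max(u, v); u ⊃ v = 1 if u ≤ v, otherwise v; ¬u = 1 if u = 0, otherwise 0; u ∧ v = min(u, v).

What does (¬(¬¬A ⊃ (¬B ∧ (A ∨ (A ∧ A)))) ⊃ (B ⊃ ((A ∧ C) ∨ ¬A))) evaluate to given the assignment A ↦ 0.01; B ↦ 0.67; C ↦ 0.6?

0.01

¬A: Gödel ¬ of 0.01 = 0 (operand ≠ 0)
¬¬A: Gödel ¬ of 0 = 1 (operand is 0)
¬B: Gödel ¬ of 0.67 = 0 (operand ≠ 0)
(A ∧ A) = min(0.01, 0.01) = 0.01
(A ∨ (A ∧ A)) = max(0.01, 0.01) = 0.01
(¬B ∧ (A ∨ (A ∧ A))) = min(0, 0.01) = 0
(¬¬A ⊃ (¬B ∧ (A ∨ (A ∧ A)))): 1 > 0, so result = 0
¬(¬¬A ⊃ (¬B ∧ (A ∨ (A ∧ A)))): Gödel ¬ of 0 = 1 (operand is 0)
(A ∧ C) = min(0.01, 0.6) = 0.01
¬A: Gödel ¬ of 0.01 = 0 (operand ≠ 0)
((A ∧ C) ∨ ¬A) = max(0.01, 0) = 0.01
(B ⊃ ((A ∧ C) ∨ ¬A)): 0.67 > 0.01, so result = 0.01
(¬(¬¬A ⊃ (¬B ∧ (A ∨ (A ∧ A)))) ⊃ (B ⊃ ((A ∧ C) ∨ ¬A))): 1 > 0.01, so result = 0.01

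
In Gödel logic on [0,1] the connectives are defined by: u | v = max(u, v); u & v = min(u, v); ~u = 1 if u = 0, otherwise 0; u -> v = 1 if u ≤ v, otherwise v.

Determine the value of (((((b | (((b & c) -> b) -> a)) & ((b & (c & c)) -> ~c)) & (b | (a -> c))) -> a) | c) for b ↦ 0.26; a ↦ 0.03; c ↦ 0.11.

1.00

(b & c) = min(0.26, 0.11) = 0.11
((b & c) -> b): 0.11 ≤ 0.26, so result = 1
(((b & c) -> b) -> a): 1 > 0.03, so result = 0.03
(b | (((b & c) -> b) -> a)) = max(0.26, 0.03) = 0.26
(c & c) = min(0.11, 0.11) = 0.11
(b & (c & c)) = min(0.26, 0.11) = 0.11
~c: Gödel ¬ of 0.11 = 0 (operand ≠ 0)
((b & (c & c)) -> ~c): 0.11 > 0, so result = 0
((b | (((b & c) -> b) -> a)) & ((b & (c & c)) -> ~c)) = min(0.26, 0) = 0
(a -> c): 0.03 ≤ 0.11, so result = 1
(b | (a -> c)) = max(0.26, 1) = 1
(((b | (((b & c) -> b) -> a)) & ((b & (c & c)) -> ~c)) & (b | (a -> c))) = min(0, 1) = 0
((((b | (((b & c) -> b) -> a)) & ((b & (c & c)) -> ~c)) & (b | (a -> c))) -> a): 0 ≤ 0.03, so result = 1
(((((b | (((b & c) -> b) -> a)) & ((b & (c & c)) -> ~c)) & (b | (a -> c))) -> a) | c) = max(1, 0.11) = 1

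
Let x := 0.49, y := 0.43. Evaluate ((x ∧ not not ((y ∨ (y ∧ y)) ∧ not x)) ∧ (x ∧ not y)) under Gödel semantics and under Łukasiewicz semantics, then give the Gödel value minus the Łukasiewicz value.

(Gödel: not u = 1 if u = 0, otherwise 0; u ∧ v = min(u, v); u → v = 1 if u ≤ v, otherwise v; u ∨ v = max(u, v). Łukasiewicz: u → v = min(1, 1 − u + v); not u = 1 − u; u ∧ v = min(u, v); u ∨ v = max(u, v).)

Gödel evaluation:
  (y ∧ y) = min(0.43, 0.43) = 0.43
  (y ∨ (y ∧ y)) = max(0.43, 0.43) = 0.43
  not x: Gödel ¬ of 0.49 = 0 (operand ≠ 0)
  ((y ∨ (y ∧ y)) ∧ not x) = min(0.43, 0) = 0
  not ((y ∨ (y ∧ y)) ∧ not x): Gödel ¬ of 0 = 1 (operand is 0)
  not not ((y ∨ (y ∧ y)) ∧ not x): Gödel ¬ of 1 = 0 (operand ≠ 0)
  (x ∧ not not ((y ∨ (y ∧ y)) ∧ not x)) = min(0.49, 0) = 0
  not y: Gödel ¬ of 0.43 = 0 (operand ≠ 0)
  (x ∧ not y) = min(0.49, 0) = 0
  ((x ∧ not not ((y ∨ (y ∧ y)) ∧ not x)) ∧ (x ∧ not y)) = min(0, 0) = 0
  Gödel value = 0
Łukasiewicz evaluation:
  (y ∧ y) = min(0.43, 0.43) = 0.43
  (y ∨ (y ∧ y)) = max(0.43, 0.43) = 0.43
  not x: Łukasiewicz ¬ gives 1 − 0.49 = 0.51
  ((y ∨ (y ∧ y)) ∧ not x) = min(0.43, 0.51) = 0.43
  not ((y ∨ (y ∧ y)) ∧ not x): Łukasiewicz ¬ gives 1 − 0.43 = 0.57
  not not ((y ∨ (y ∧ y)) ∧ not x): Łukasiewicz ¬ gives 1 − 0.57 = 0.43
  (x ∧ not not ((y ∨ (y ∧ y)) ∧ not x)) = min(0.49, 0.43) = 0.43
  not y: Łukasiewicz ¬ gives 1 − 0.43 = 0.57
  (x ∧ not y) = min(0.49, 0.57) = 0.49
  ((x ∧ not not ((y ∨ (y ∧ y)) ∧ not x)) ∧ (x ∧ not y)) = min(0.43, 0.49) = 0.43
  Łukasiewicz value = 0.43
Difference: 0 − 0.43 = -0.43

-0.43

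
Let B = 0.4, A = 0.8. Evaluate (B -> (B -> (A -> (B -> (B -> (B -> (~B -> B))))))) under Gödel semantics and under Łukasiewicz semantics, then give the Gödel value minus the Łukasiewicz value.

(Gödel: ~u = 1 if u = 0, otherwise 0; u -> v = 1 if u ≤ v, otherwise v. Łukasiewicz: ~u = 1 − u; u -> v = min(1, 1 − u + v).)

0.00

Gödel evaluation:
  ~B: Gödel ¬ of 0.4 = 0 (operand ≠ 0)
  (~B -> B): 0 ≤ 0.4, so result = 1
  (B -> (~B -> B)): 0.4 ≤ 1, so result = 1
  (B -> (B -> (~B -> B))): 0.4 ≤ 1, so result = 1
  (B -> (B -> (B -> (~B -> B)))): 0.4 ≤ 1, so result = 1
  (A -> (B -> (B -> (B -> (~B -> B))))): 0.8 ≤ 1, so result = 1
  (B -> (A -> (B -> (B -> (B -> (~B -> B)))))): 0.4 ≤ 1, so result = 1
  (B -> (B -> (A -> (B -> (B -> (B -> (~B -> B))))))): 0.4 ≤ 1, so result = 1
  Gödel value = 1
Łukasiewicz evaluation:
  ~B: Łukasiewicz ¬ gives 1 − 0.4 = 0.6
  (~B -> B): min(1, 1 − 0.6 + 0.4) = 0.8
  (B -> (~B -> B)): min(1, 1 − 0.4 + 0.8) = 1
  (B -> (B -> (~B -> B))): min(1, 1 − 0.4 + 1) = 1
  (B -> (B -> (B -> (~B -> B)))): min(1, 1 − 0.4 + 1) = 1
  (A -> (B -> (B -> (B -> (~B -> B))))): min(1, 1 − 0.8 + 1) = 1
  (B -> (A -> (B -> (B -> (B -> (~B -> B)))))): min(1, 1 − 0.4 + 1) = 1
  (B -> (B -> (A -> (B -> (B -> (B -> (~B -> B))))))): min(1, 1 − 0.4 + 1) = 1
  Łukasiewicz value = 1
Difference: 1 − 1 = 0.00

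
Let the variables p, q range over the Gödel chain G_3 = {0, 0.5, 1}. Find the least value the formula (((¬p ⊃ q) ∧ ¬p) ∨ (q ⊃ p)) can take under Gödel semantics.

0.50

The minimum is attained at p = 0, q = 0.5:
  ¬p: Gödel ¬ of 0 = 1 (operand is 0)
  (¬p ⊃ q): 1 > 0.5, so result = 0.5
  ¬p: Gödel ¬ of 0 = 1 (operand is 0)
  ((¬p ⊃ q) ∧ ¬p) = min(0.5, 1) = 0.5
  (q ⊃ p): 0.5 > 0, so result = 0
  (((¬p ⊃ q) ∧ ¬p) ∨ (q ⊃ p)) = max(0.5, 0) = 0.5
Checking all 9 assignments confirms none give a value below 0.50.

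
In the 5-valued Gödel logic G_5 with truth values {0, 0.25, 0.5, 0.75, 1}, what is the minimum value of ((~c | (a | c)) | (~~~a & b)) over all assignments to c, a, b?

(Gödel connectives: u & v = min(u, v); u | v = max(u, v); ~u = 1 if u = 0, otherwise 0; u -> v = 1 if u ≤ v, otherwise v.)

The minimum is attained at c = 0.25, a = 0, b = 0:
  ~c: Gödel ¬ of 0.25 = 0 (operand ≠ 0)
  (a | c) = max(0, 0.25) = 0.25
  (~c | (a | c)) = max(0, 0.25) = 0.25
  ~a: Gödel ¬ of 0 = 1 (operand is 0)
  ~~a: Gödel ¬ of 1 = 0 (operand ≠ 0)
  ~~~a: Gödel ¬ of 0 = 1 (operand is 0)
  (~~~a & b) = min(1, 0) = 0
  ((~c | (a | c)) | (~~~a & b)) = max(0.25, 0) = 0.25
Checking all 125 assignments confirms none give a value below 0.25.

0.25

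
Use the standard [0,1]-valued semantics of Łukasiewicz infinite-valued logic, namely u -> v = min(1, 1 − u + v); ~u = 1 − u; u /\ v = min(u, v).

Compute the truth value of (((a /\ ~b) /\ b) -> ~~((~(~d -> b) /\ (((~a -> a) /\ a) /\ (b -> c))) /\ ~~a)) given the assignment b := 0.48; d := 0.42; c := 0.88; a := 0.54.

0.62

~b: Łukasiewicz ¬ gives 1 − 0.48 = 0.52
(a /\ ~b) = min(0.54, 0.52) = 0.52
((a /\ ~b) /\ b) = min(0.52, 0.48) = 0.48
~d: Łukasiewicz ¬ gives 1 − 0.42 = 0.58
(~d -> b): min(1, 1 − 0.58 + 0.48) = 0.9
~(~d -> b): Łukasiewicz ¬ gives 1 − 0.9 = 0.1
~a: Łukasiewicz ¬ gives 1 − 0.54 = 0.46
(~a -> a): min(1, 1 − 0.46 + 0.54) = 1
((~a -> a) /\ a) = min(1, 0.54) = 0.54
(b -> c): min(1, 1 − 0.48 + 0.88) = 1
(((~a -> a) /\ a) /\ (b -> c)) = min(0.54, 1) = 0.54
(~(~d -> b) /\ (((~a -> a) /\ a) /\ (b -> c))) = min(0.1, 0.54) = 0.1
~a: Łukasiewicz ¬ gives 1 − 0.54 = 0.46
~~a: Łukasiewicz ¬ gives 1 − 0.46 = 0.54
((~(~d -> b) /\ (((~a -> a) /\ a) /\ (b -> c))) /\ ~~a) = min(0.1, 0.54) = 0.1
~((~(~d -> b) /\ (((~a -> a) /\ a) /\ (b -> c))) /\ ~~a): Łukasiewicz ¬ gives 1 − 0.1 = 0.9
~~((~(~d -> b) /\ (((~a -> a) /\ a) /\ (b -> c))) /\ ~~a): Łukasiewicz ¬ gives 1 − 0.9 = 0.1
(((a /\ ~b) /\ b) -> ~~((~(~d -> b) /\ (((~a -> a) /\ a) /\ (b -> c))) /\ ~~a)): min(1, 1 − 0.48 + 0.1) = 0.62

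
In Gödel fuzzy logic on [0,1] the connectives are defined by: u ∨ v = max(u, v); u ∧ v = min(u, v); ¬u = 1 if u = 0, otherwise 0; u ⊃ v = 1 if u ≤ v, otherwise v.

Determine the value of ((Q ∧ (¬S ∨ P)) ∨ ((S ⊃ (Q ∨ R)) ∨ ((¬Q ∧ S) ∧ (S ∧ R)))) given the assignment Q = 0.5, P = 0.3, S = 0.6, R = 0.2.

0.50

¬S: Gödel ¬ of 0.6 = 0 (operand ≠ 0)
(¬S ∨ P) = max(0, 0.3) = 0.3
(Q ∧ (¬S ∨ P)) = min(0.5, 0.3) = 0.3
(Q ∨ R) = max(0.5, 0.2) = 0.5
(S ⊃ (Q ∨ R)): 0.6 > 0.5, so result = 0.5
¬Q: Gödel ¬ of 0.5 = 0 (operand ≠ 0)
(¬Q ∧ S) = min(0, 0.6) = 0
(S ∧ R) = min(0.6, 0.2) = 0.2
((¬Q ∧ S) ∧ (S ∧ R)) = min(0, 0.2) = 0
((S ⊃ (Q ∨ R)) ∨ ((¬Q ∧ S) ∧ (S ∧ R))) = max(0.5, 0) = 0.5
((Q ∧ (¬S ∨ P)) ∨ ((S ⊃ (Q ∨ R)) ∨ ((¬Q ∧ S) ∧ (S ∧ R)))) = max(0.3, 0.5) = 0.5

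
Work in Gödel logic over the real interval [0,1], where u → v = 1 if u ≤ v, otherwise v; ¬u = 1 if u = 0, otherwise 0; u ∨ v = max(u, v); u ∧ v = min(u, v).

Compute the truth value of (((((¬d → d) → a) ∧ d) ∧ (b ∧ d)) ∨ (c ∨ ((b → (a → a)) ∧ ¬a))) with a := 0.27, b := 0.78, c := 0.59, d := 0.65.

¬d: Gödel ¬ of 0.65 = 0 (operand ≠ 0)
(¬d → d): 0 ≤ 0.65, so result = 1
((¬d → d) → a): 1 > 0.27, so result = 0.27
(((¬d → d) → a) ∧ d) = min(0.27, 0.65) = 0.27
(b ∧ d) = min(0.78, 0.65) = 0.65
((((¬d → d) → a) ∧ d) ∧ (b ∧ d)) = min(0.27, 0.65) = 0.27
(a → a): 0.27 ≤ 0.27, so result = 1
(b → (a → a)): 0.78 ≤ 1, so result = 1
¬a: Gödel ¬ of 0.27 = 0 (operand ≠ 0)
((b → (a → a)) ∧ ¬a) = min(1, 0) = 0
(c ∨ ((b → (a → a)) ∧ ¬a)) = max(0.59, 0) = 0.59
(((((¬d → d) → a) ∧ d) ∧ (b ∧ d)) ∨ (c ∨ ((b → (a → a)) ∧ ¬a))) = max(0.27, 0.59) = 0.59

0.59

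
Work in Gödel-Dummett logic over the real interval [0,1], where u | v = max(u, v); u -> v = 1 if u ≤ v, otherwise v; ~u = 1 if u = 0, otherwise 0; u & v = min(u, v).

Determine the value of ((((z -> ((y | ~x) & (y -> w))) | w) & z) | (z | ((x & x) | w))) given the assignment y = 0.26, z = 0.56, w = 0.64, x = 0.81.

~x: Gödel ¬ of 0.81 = 0 (operand ≠ 0)
(y | ~x) = max(0.26, 0) = 0.26
(y -> w): 0.26 ≤ 0.64, so result = 1
((y | ~x) & (y -> w)) = min(0.26, 1) = 0.26
(z -> ((y | ~x) & (y -> w))): 0.56 > 0.26, so result = 0.26
((z -> ((y | ~x) & (y -> w))) | w) = max(0.26, 0.64) = 0.64
(((z -> ((y | ~x) & (y -> w))) | w) & z) = min(0.64, 0.56) = 0.56
(x & x) = min(0.81, 0.81) = 0.81
((x & x) | w) = max(0.81, 0.64) = 0.81
(z | ((x & x) | w)) = max(0.56, 0.81) = 0.81
((((z -> ((y | ~x) & (y -> w))) | w) & z) | (z | ((x & x) | w))) = max(0.56, 0.81) = 0.81

0.81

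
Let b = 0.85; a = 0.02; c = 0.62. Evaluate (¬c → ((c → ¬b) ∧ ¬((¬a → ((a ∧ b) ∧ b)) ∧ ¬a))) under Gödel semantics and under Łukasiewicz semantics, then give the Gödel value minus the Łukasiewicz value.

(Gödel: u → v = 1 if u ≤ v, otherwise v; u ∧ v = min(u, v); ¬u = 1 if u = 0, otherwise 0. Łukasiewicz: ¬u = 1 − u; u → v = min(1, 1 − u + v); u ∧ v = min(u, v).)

Gödel evaluation:
  ¬c: Gödel ¬ of 0.62 = 0 (operand ≠ 0)
  ¬b: Gödel ¬ of 0.85 = 0 (operand ≠ 0)
  (c → ¬b): 0.62 > 0, so result = 0
  ¬a: Gödel ¬ of 0.02 = 0 (operand ≠ 0)
  (a ∧ b) = min(0.02, 0.85) = 0.02
  ((a ∧ b) ∧ b) = min(0.02, 0.85) = 0.02
  (¬a → ((a ∧ b) ∧ b)): 0 ≤ 0.02, so result = 1
  ¬a: Gödel ¬ of 0.02 = 0 (operand ≠ 0)
  ((¬a → ((a ∧ b) ∧ b)) ∧ ¬a) = min(1, 0) = 0
  ¬((¬a → ((a ∧ b) ∧ b)) ∧ ¬a): Gödel ¬ of 0 = 1 (operand is 0)
  ((c → ¬b) ∧ ¬((¬a → ((a ∧ b) ∧ b)) ∧ ¬a)) = min(0, 1) = 0
  (¬c → ((c → ¬b) ∧ ¬((¬a → ((a ∧ b) ∧ b)) ∧ ¬a))): 0 ≤ 0, so result = 1
  Gödel value = 1
Łukasiewicz evaluation:
  ¬c: Łukasiewicz ¬ gives 1 − 0.62 = 0.38
  ¬b: Łukasiewicz ¬ gives 1 − 0.85 = 0.15
  (c → ¬b): min(1, 1 − 0.62 + 0.15) = 0.53
  ¬a: Łukasiewicz ¬ gives 1 − 0.02 = 0.98
  (a ∧ b) = min(0.02, 0.85) = 0.02
  ((a ∧ b) ∧ b) = min(0.02, 0.85) = 0.02
  (¬a → ((a ∧ b) ∧ b)): min(1, 1 − 0.98 + 0.02) = 0.04
  ¬a: Łukasiewicz ¬ gives 1 − 0.02 = 0.98
  ((¬a → ((a ∧ b) ∧ b)) ∧ ¬a) = min(0.04, 0.98) = 0.04
  ¬((¬a → ((a ∧ b) ∧ b)) ∧ ¬a): Łukasiewicz ¬ gives 1 − 0.04 = 0.96
  ((c → ¬b) ∧ ¬((¬a → ((a ∧ b) ∧ b)) ∧ ¬a)) = min(0.53, 0.96) = 0.53
  (¬c → ((c → ¬b) ∧ ¬((¬a → ((a ∧ b) ∧ b)) ∧ ¬a))): min(1, 1 − 0.38 + 0.53) = 1
  Łukasiewicz value = 1
Difference: 1 − 1 = 0.00

0.00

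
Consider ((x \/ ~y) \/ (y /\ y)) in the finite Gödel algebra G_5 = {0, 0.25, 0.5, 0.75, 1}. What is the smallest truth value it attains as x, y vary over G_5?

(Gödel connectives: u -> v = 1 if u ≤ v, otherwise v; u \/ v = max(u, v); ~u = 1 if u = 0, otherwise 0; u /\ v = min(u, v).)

The minimum is attained at x = 0, y = 0.25:
  ~y: Gödel ¬ of 0.25 = 0 (operand ≠ 0)
  (x \/ ~y) = max(0, 0) = 0
  (y /\ y) = min(0.25, 0.25) = 0.25
  ((x \/ ~y) \/ (y /\ y)) = max(0, 0.25) = 0.25
Checking all 25 assignments confirms none give a value below 0.25.

0.25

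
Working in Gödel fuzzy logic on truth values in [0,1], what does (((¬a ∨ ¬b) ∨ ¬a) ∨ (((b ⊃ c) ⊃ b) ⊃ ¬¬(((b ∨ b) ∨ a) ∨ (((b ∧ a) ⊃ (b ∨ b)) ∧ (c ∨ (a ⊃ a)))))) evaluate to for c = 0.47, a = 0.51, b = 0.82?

1.00

¬a: Gödel ¬ of 0.51 = 0 (operand ≠ 0)
¬b: Gödel ¬ of 0.82 = 0 (operand ≠ 0)
(¬a ∨ ¬b) = max(0, 0) = 0
¬a: Gödel ¬ of 0.51 = 0 (operand ≠ 0)
((¬a ∨ ¬b) ∨ ¬a) = max(0, 0) = 0
(b ⊃ c): 0.82 > 0.47, so result = 0.47
((b ⊃ c) ⊃ b): 0.47 ≤ 0.82, so result = 1
(b ∨ b) = max(0.82, 0.82) = 0.82
((b ∨ b) ∨ a) = max(0.82, 0.51) = 0.82
(b ∧ a) = min(0.82, 0.51) = 0.51
(b ∨ b) = max(0.82, 0.82) = 0.82
((b ∧ a) ⊃ (b ∨ b)): 0.51 ≤ 0.82, so result = 1
(a ⊃ a): 0.51 ≤ 0.51, so result = 1
(c ∨ (a ⊃ a)) = max(0.47, 1) = 1
(((b ∧ a) ⊃ (b ∨ b)) ∧ (c ∨ (a ⊃ a))) = min(1, 1) = 1
(((b ∨ b) ∨ a) ∨ (((b ∧ a) ⊃ (b ∨ b)) ∧ (c ∨ (a ⊃ a)))) = max(0.82, 1) = 1
¬(((b ∨ b) ∨ a) ∨ (((b ∧ a) ⊃ (b ∨ b)) ∧ (c ∨ (a ⊃ a)))): Gödel ¬ of 1 = 0 (operand ≠ 0)
¬¬(((b ∨ b) ∨ a) ∨ (((b ∧ a) ⊃ (b ∨ b)) ∧ (c ∨ (a ⊃ a)))): Gödel ¬ of 0 = 1 (operand is 0)
(((b ⊃ c) ⊃ b) ⊃ ¬¬(((b ∨ b) ∨ a) ∨ (((b ∧ a) ⊃ (b ∨ b)) ∧ (c ∨ (a ⊃ a))))): 1 ≤ 1, so result = 1
(((¬a ∨ ¬b) ∨ ¬a) ∨ (((b ⊃ c) ⊃ b) ⊃ ¬¬(((b ∨ b) ∨ a) ∨ (((b ∧ a) ⊃ (b ∨ b)) ∧ (c ∨ (a ⊃ a)))))) = max(0, 1) = 1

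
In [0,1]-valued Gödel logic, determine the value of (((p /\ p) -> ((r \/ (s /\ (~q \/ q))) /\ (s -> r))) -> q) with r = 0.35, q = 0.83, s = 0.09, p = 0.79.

1.00

(p /\ p) = min(0.79, 0.79) = 0.79
~q: Gödel ¬ of 0.83 = 0 (operand ≠ 0)
(~q \/ q) = max(0, 0.83) = 0.83
(s /\ (~q \/ q)) = min(0.09, 0.83) = 0.09
(r \/ (s /\ (~q \/ q))) = max(0.35, 0.09) = 0.35
(s -> r): 0.09 ≤ 0.35, so result = 1
((r \/ (s /\ (~q \/ q))) /\ (s -> r)) = min(0.35, 1) = 0.35
((p /\ p) -> ((r \/ (s /\ (~q \/ q))) /\ (s -> r))): 0.79 > 0.35, so result = 0.35
(((p /\ p) -> ((r \/ (s /\ (~q \/ q))) /\ (s -> r))) -> q): 0.35 ≤ 0.83, so result = 1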